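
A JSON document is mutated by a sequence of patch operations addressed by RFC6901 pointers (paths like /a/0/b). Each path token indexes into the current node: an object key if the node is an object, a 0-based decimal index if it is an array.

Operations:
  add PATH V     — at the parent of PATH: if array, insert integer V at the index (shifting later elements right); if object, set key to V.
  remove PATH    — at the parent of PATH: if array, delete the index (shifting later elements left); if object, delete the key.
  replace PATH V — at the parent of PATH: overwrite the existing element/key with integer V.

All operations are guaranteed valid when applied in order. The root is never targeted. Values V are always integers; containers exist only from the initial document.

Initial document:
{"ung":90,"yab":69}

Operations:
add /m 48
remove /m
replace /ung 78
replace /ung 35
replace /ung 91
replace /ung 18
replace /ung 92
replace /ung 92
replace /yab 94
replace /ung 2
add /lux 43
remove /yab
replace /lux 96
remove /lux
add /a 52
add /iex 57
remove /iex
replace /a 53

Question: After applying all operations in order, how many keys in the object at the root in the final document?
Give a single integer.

After op 1 (add /m 48): {"m":48,"ung":90,"yab":69}
After op 2 (remove /m): {"ung":90,"yab":69}
After op 3 (replace /ung 78): {"ung":78,"yab":69}
After op 4 (replace /ung 35): {"ung":35,"yab":69}
After op 5 (replace /ung 91): {"ung":91,"yab":69}
After op 6 (replace /ung 18): {"ung":18,"yab":69}
After op 7 (replace /ung 92): {"ung":92,"yab":69}
After op 8 (replace /ung 92): {"ung":92,"yab":69}
After op 9 (replace /yab 94): {"ung":92,"yab":94}
After op 10 (replace /ung 2): {"ung":2,"yab":94}
After op 11 (add /lux 43): {"lux":43,"ung":2,"yab":94}
After op 12 (remove /yab): {"lux":43,"ung":2}
After op 13 (replace /lux 96): {"lux":96,"ung":2}
After op 14 (remove /lux): {"ung":2}
After op 15 (add /a 52): {"a":52,"ung":2}
After op 16 (add /iex 57): {"a":52,"iex":57,"ung":2}
After op 17 (remove /iex): {"a":52,"ung":2}
After op 18 (replace /a 53): {"a":53,"ung":2}
Size at the root: 2

Answer: 2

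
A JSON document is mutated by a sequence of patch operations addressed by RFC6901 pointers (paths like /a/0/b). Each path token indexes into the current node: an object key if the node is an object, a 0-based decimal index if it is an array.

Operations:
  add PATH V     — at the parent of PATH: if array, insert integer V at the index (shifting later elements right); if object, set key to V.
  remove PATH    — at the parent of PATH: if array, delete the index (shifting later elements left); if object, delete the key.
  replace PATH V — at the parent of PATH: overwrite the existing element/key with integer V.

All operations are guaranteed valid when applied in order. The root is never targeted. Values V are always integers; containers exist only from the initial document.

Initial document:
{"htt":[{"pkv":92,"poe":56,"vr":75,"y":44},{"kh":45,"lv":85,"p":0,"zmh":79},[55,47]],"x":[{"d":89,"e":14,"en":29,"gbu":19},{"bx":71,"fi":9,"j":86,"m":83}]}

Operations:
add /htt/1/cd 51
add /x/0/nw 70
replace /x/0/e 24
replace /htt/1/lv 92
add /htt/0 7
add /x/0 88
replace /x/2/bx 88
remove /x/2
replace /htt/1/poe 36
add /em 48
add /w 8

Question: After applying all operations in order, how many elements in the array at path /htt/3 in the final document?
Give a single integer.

After op 1 (add /htt/1/cd 51): {"htt":[{"pkv":92,"poe":56,"vr":75,"y":44},{"cd":51,"kh":45,"lv":85,"p":0,"zmh":79},[55,47]],"x":[{"d":89,"e":14,"en":29,"gbu":19},{"bx":71,"fi":9,"j":86,"m":83}]}
After op 2 (add /x/0/nw 70): {"htt":[{"pkv":92,"poe":56,"vr":75,"y":44},{"cd":51,"kh":45,"lv":85,"p":0,"zmh":79},[55,47]],"x":[{"d":89,"e":14,"en":29,"gbu":19,"nw":70},{"bx":71,"fi":9,"j":86,"m":83}]}
After op 3 (replace /x/0/e 24): {"htt":[{"pkv":92,"poe":56,"vr":75,"y":44},{"cd":51,"kh":45,"lv":85,"p":0,"zmh":79},[55,47]],"x":[{"d":89,"e":24,"en":29,"gbu":19,"nw":70},{"bx":71,"fi":9,"j":86,"m":83}]}
After op 4 (replace /htt/1/lv 92): {"htt":[{"pkv":92,"poe":56,"vr":75,"y":44},{"cd":51,"kh":45,"lv":92,"p":0,"zmh":79},[55,47]],"x":[{"d":89,"e":24,"en":29,"gbu":19,"nw":70},{"bx":71,"fi":9,"j":86,"m":83}]}
After op 5 (add /htt/0 7): {"htt":[7,{"pkv":92,"poe":56,"vr":75,"y":44},{"cd":51,"kh":45,"lv":92,"p":0,"zmh":79},[55,47]],"x":[{"d":89,"e":24,"en":29,"gbu":19,"nw":70},{"bx":71,"fi":9,"j":86,"m":83}]}
After op 6 (add /x/0 88): {"htt":[7,{"pkv":92,"poe":56,"vr":75,"y":44},{"cd":51,"kh":45,"lv":92,"p":0,"zmh":79},[55,47]],"x":[88,{"d":89,"e":24,"en":29,"gbu":19,"nw":70},{"bx":71,"fi":9,"j":86,"m":83}]}
After op 7 (replace /x/2/bx 88): {"htt":[7,{"pkv":92,"poe":56,"vr":75,"y":44},{"cd":51,"kh":45,"lv":92,"p":0,"zmh":79},[55,47]],"x":[88,{"d":89,"e":24,"en":29,"gbu":19,"nw":70},{"bx":88,"fi":9,"j":86,"m":83}]}
After op 8 (remove /x/2): {"htt":[7,{"pkv":92,"poe":56,"vr":75,"y":44},{"cd":51,"kh":45,"lv":92,"p":0,"zmh":79},[55,47]],"x":[88,{"d":89,"e":24,"en":29,"gbu":19,"nw":70}]}
After op 9 (replace /htt/1/poe 36): {"htt":[7,{"pkv":92,"poe":36,"vr":75,"y":44},{"cd":51,"kh":45,"lv":92,"p":0,"zmh":79},[55,47]],"x":[88,{"d":89,"e":24,"en":29,"gbu":19,"nw":70}]}
After op 10 (add /em 48): {"em":48,"htt":[7,{"pkv":92,"poe":36,"vr":75,"y":44},{"cd":51,"kh":45,"lv":92,"p":0,"zmh":79},[55,47]],"x":[88,{"d":89,"e":24,"en":29,"gbu":19,"nw":70}]}
After op 11 (add /w 8): {"em":48,"htt":[7,{"pkv":92,"poe":36,"vr":75,"y":44},{"cd":51,"kh":45,"lv":92,"p":0,"zmh":79},[55,47]],"w":8,"x":[88,{"d":89,"e":24,"en":29,"gbu":19,"nw":70}]}
Size at path /htt/3: 2

Answer: 2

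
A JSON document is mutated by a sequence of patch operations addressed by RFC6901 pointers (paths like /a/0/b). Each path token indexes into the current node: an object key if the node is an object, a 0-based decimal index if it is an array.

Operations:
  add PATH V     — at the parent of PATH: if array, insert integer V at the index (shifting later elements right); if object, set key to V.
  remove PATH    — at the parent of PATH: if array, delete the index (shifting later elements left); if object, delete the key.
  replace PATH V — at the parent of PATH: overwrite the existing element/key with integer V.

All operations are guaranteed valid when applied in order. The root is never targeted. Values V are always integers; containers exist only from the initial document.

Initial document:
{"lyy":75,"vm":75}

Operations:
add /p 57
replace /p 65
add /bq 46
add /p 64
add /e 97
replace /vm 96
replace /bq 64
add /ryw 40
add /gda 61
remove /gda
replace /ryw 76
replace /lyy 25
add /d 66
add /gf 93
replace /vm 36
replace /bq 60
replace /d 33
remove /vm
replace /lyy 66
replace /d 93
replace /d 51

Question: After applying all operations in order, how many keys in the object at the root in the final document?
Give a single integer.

After op 1 (add /p 57): {"lyy":75,"p":57,"vm":75}
After op 2 (replace /p 65): {"lyy":75,"p":65,"vm":75}
After op 3 (add /bq 46): {"bq":46,"lyy":75,"p":65,"vm":75}
After op 4 (add /p 64): {"bq":46,"lyy":75,"p":64,"vm":75}
After op 5 (add /e 97): {"bq":46,"e":97,"lyy":75,"p":64,"vm":75}
After op 6 (replace /vm 96): {"bq":46,"e":97,"lyy":75,"p":64,"vm":96}
After op 7 (replace /bq 64): {"bq":64,"e":97,"lyy":75,"p":64,"vm":96}
After op 8 (add /ryw 40): {"bq":64,"e":97,"lyy":75,"p":64,"ryw":40,"vm":96}
After op 9 (add /gda 61): {"bq":64,"e":97,"gda":61,"lyy":75,"p":64,"ryw":40,"vm":96}
After op 10 (remove /gda): {"bq":64,"e":97,"lyy":75,"p":64,"ryw":40,"vm":96}
After op 11 (replace /ryw 76): {"bq":64,"e":97,"lyy":75,"p":64,"ryw":76,"vm":96}
After op 12 (replace /lyy 25): {"bq":64,"e":97,"lyy":25,"p":64,"ryw":76,"vm":96}
After op 13 (add /d 66): {"bq":64,"d":66,"e":97,"lyy":25,"p":64,"ryw":76,"vm":96}
After op 14 (add /gf 93): {"bq":64,"d":66,"e":97,"gf":93,"lyy":25,"p":64,"ryw":76,"vm":96}
After op 15 (replace /vm 36): {"bq":64,"d":66,"e":97,"gf":93,"lyy":25,"p":64,"ryw":76,"vm":36}
After op 16 (replace /bq 60): {"bq":60,"d":66,"e":97,"gf":93,"lyy":25,"p":64,"ryw":76,"vm":36}
After op 17 (replace /d 33): {"bq":60,"d":33,"e":97,"gf":93,"lyy":25,"p":64,"ryw":76,"vm":36}
After op 18 (remove /vm): {"bq":60,"d":33,"e":97,"gf":93,"lyy":25,"p":64,"ryw":76}
After op 19 (replace /lyy 66): {"bq":60,"d":33,"e":97,"gf":93,"lyy":66,"p":64,"ryw":76}
After op 20 (replace /d 93): {"bq":60,"d":93,"e":97,"gf":93,"lyy":66,"p":64,"ryw":76}
After op 21 (replace /d 51): {"bq":60,"d":51,"e":97,"gf":93,"lyy":66,"p":64,"ryw":76}
Size at the root: 7

Answer: 7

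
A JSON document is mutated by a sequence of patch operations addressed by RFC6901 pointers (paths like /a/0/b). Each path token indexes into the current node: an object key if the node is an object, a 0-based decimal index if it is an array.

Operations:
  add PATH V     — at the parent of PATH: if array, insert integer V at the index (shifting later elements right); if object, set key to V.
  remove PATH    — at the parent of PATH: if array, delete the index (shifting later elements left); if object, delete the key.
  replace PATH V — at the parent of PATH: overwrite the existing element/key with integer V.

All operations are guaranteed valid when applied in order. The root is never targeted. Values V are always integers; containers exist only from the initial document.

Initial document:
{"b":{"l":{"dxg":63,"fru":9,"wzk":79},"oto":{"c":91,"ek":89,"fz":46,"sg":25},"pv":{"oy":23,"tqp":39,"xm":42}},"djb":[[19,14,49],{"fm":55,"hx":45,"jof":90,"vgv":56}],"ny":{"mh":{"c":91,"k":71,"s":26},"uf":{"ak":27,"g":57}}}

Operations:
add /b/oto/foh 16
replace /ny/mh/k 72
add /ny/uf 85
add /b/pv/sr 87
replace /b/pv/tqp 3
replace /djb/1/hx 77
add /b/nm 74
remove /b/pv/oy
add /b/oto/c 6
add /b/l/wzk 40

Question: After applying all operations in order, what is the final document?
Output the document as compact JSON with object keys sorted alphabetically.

After op 1 (add /b/oto/foh 16): {"b":{"l":{"dxg":63,"fru":9,"wzk":79},"oto":{"c":91,"ek":89,"foh":16,"fz":46,"sg":25},"pv":{"oy":23,"tqp":39,"xm":42}},"djb":[[19,14,49],{"fm":55,"hx":45,"jof":90,"vgv":56}],"ny":{"mh":{"c":91,"k":71,"s":26},"uf":{"ak":27,"g":57}}}
After op 2 (replace /ny/mh/k 72): {"b":{"l":{"dxg":63,"fru":9,"wzk":79},"oto":{"c":91,"ek":89,"foh":16,"fz":46,"sg":25},"pv":{"oy":23,"tqp":39,"xm":42}},"djb":[[19,14,49],{"fm":55,"hx":45,"jof":90,"vgv":56}],"ny":{"mh":{"c":91,"k":72,"s":26},"uf":{"ak":27,"g":57}}}
After op 3 (add /ny/uf 85): {"b":{"l":{"dxg":63,"fru":9,"wzk":79},"oto":{"c":91,"ek":89,"foh":16,"fz":46,"sg":25},"pv":{"oy":23,"tqp":39,"xm":42}},"djb":[[19,14,49],{"fm":55,"hx":45,"jof":90,"vgv":56}],"ny":{"mh":{"c":91,"k":72,"s":26},"uf":85}}
After op 4 (add /b/pv/sr 87): {"b":{"l":{"dxg":63,"fru":9,"wzk":79},"oto":{"c":91,"ek":89,"foh":16,"fz":46,"sg":25},"pv":{"oy":23,"sr":87,"tqp":39,"xm":42}},"djb":[[19,14,49],{"fm":55,"hx":45,"jof":90,"vgv":56}],"ny":{"mh":{"c":91,"k":72,"s":26},"uf":85}}
After op 5 (replace /b/pv/tqp 3): {"b":{"l":{"dxg":63,"fru":9,"wzk":79},"oto":{"c":91,"ek":89,"foh":16,"fz":46,"sg":25},"pv":{"oy":23,"sr":87,"tqp":3,"xm":42}},"djb":[[19,14,49],{"fm":55,"hx":45,"jof":90,"vgv":56}],"ny":{"mh":{"c":91,"k":72,"s":26},"uf":85}}
After op 6 (replace /djb/1/hx 77): {"b":{"l":{"dxg":63,"fru":9,"wzk":79},"oto":{"c":91,"ek":89,"foh":16,"fz":46,"sg":25},"pv":{"oy":23,"sr":87,"tqp":3,"xm":42}},"djb":[[19,14,49],{"fm":55,"hx":77,"jof":90,"vgv":56}],"ny":{"mh":{"c":91,"k":72,"s":26},"uf":85}}
After op 7 (add /b/nm 74): {"b":{"l":{"dxg":63,"fru":9,"wzk":79},"nm":74,"oto":{"c":91,"ek":89,"foh":16,"fz":46,"sg":25},"pv":{"oy":23,"sr":87,"tqp":3,"xm":42}},"djb":[[19,14,49],{"fm":55,"hx":77,"jof":90,"vgv":56}],"ny":{"mh":{"c":91,"k":72,"s":26},"uf":85}}
After op 8 (remove /b/pv/oy): {"b":{"l":{"dxg":63,"fru":9,"wzk":79},"nm":74,"oto":{"c":91,"ek":89,"foh":16,"fz":46,"sg":25},"pv":{"sr":87,"tqp":3,"xm":42}},"djb":[[19,14,49],{"fm":55,"hx":77,"jof":90,"vgv":56}],"ny":{"mh":{"c":91,"k":72,"s":26},"uf":85}}
After op 9 (add /b/oto/c 6): {"b":{"l":{"dxg":63,"fru":9,"wzk":79},"nm":74,"oto":{"c":6,"ek":89,"foh":16,"fz":46,"sg":25},"pv":{"sr":87,"tqp":3,"xm":42}},"djb":[[19,14,49],{"fm":55,"hx":77,"jof":90,"vgv":56}],"ny":{"mh":{"c":91,"k":72,"s":26},"uf":85}}
After op 10 (add /b/l/wzk 40): {"b":{"l":{"dxg":63,"fru":9,"wzk":40},"nm":74,"oto":{"c":6,"ek":89,"foh":16,"fz":46,"sg":25},"pv":{"sr":87,"tqp":3,"xm":42}},"djb":[[19,14,49],{"fm":55,"hx":77,"jof":90,"vgv":56}],"ny":{"mh":{"c":91,"k":72,"s":26},"uf":85}}

Answer: {"b":{"l":{"dxg":63,"fru":9,"wzk":40},"nm":74,"oto":{"c":6,"ek":89,"foh":16,"fz":46,"sg":25},"pv":{"sr":87,"tqp":3,"xm":42}},"djb":[[19,14,49],{"fm":55,"hx":77,"jof":90,"vgv":56}],"ny":{"mh":{"c":91,"k":72,"s":26},"uf":85}}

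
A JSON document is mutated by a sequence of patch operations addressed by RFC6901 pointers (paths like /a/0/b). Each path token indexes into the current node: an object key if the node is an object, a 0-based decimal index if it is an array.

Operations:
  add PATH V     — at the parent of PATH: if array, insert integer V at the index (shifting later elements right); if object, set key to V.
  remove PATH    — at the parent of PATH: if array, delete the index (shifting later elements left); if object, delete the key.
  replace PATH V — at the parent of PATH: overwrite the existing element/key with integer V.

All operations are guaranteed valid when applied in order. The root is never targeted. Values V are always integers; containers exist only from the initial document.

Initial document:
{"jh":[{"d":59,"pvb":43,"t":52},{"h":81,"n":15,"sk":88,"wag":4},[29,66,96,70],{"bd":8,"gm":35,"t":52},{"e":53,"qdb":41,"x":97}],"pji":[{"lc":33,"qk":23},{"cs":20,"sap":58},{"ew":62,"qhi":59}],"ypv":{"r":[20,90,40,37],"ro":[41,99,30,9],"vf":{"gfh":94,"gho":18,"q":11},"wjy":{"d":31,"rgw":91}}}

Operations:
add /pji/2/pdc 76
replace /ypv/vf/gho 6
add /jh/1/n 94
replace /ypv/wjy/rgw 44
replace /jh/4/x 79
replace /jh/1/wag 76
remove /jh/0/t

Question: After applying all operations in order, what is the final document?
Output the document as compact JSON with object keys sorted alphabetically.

Answer: {"jh":[{"d":59,"pvb":43},{"h":81,"n":94,"sk":88,"wag":76},[29,66,96,70],{"bd":8,"gm":35,"t":52},{"e":53,"qdb":41,"x":79}],"pji":[{"lc":33,"qk":23},{"cs":20,"sap":58},{"ew":62,"pdc":76,"qhi":59}],"ypv":{"r":[20,90,40,37],"ro":[41,99,30,9],"vf":{"gfh":94,"gho":6,"q":11},"wjy":{"d":31,"rgw":44}}}

Derivation:
After op 1 (add /pji/2/pdc 76): {"jh":[{"d":59,"pvb":43,"t":52},{"h":81,"n":15,"sk":88,"wag":4},[29,66,96,70],{"bd":8,"gm":35,"t":52},{"e":53,"qdb":41,"x":97}],"pji":[{"lc":33,"qk":23},{"cs":20,"sap":58},{"ew":62,"pdc":76,"qhi":59}],"ypv":{"r":[20,90,40,37],"ro":[41,99,30,9],"vf":{"gfh":94,"gho":18,"q":11},"wjy":{"d":31,"rgw":91}}}
After op 2 (replace /ypv/vf/gho 6): {"jh":[{"d":59,"pvb":43,"t":52},{"h":81,"n":15,"sk":88,"wag":4},[29,66,96,70],{"bd":8,"gm":35,"t":52},{"e":53,"qdb":41,"x":97}],"pji":[{"lc":33,"qk":23},{"cs":20,"sap":58},{"ew":62,"pdc":76,"qhi":59}],"ypv":{"r":[20,90,40,37],"ro":[41,99,30,9],"vf":{"gfh":94,"gho":6,"q":11},"wjy":{"d":31,"rgw":91}}}
After op 3 (add /jh/1/n 94): {"jh":[{"d":59,"pvb":43,"t":52},{"h":81,"n":94,"sk":88,"wag":4},[29,66,96,70],{"bd":8,"gm":35,"t":52},{"e":53,"qdb":41,"x":97}],"pji":[{"lc":33,"qk":23},{"cs":20,"sap":58},{"ew":62,"pdc":76,"qhi":59}],"ypv":{"r":[20,90,40,37],"ro":[41,99,30,9],"vf":{"gfh":94,"gho":6,"q":11},"wjy":{"d":31,"rgw":91}}}
After op 4 (replace /ypv/wjy/rgw 44): {"jh":[{"d":59,"pvb":43,"t":52},{"h":81,"n":94,"sk":88,"wag":4},[29,66,96,70],{"bd":8,"gm":35,"t":52},{"e":53,"qdb":41,"x":97}],"pji":[{"lc":33,"qk":23},{"cs":20,"sap":58},{"ew":62,"pdc":76,"qhi":59}],"ypv":{"r":[20,90,40,37],"ro":[41,99,30,9],"vf":{"gfh":94,"gho":6,"q":11},"wjy":{"d":31,"rgw":44}}}
After op 5 (replace /jh/4/x 79): {"jh":[{"d":59,"pvb":43,"t":52},{"h":81,"n":94,"sk":88,"wag":4},[29,66,96,70],{"bd":8,"gm":35,"t":52},{"e":53,"qdb":41,"x":79}],"pji":[{"lc":33,"qk":23},{"cs":20,"sap":58},{"ew":62,"pdc":76,"qhi":59}],"ypv":{"r":[20,90,40,37],"ro":[41,99,30,9],"vf":{"gfh":94,"gho":6,"q":11},"wjy":{"d":31,"rgw":44}}}
After op 6 (replace /jh/1/wag 76): {"jh":[{"d":59,"pvb":43,"t":52},{"h":81,"n":94,"sk":88,"wag":76},[29,66,96,70],{"bd":8,"gm":35,"t":52},{"e":53,"qdb":41,"x":79}],"pji":[{"lc":33,"qk":23},{"cs":20,"sap":58},{"ew":62,"pdc":76,"qhi":59}],"ypv":{"r":[20,90,40,37],"ro":[41,99,30,9],"vf":{"gfh":94,"gho":6,"q":11},"wjy":{"d":31,"rgw":44}}}
After op 7 (remove /jh/0/t): {"jh":[{"d":59,"pvb":43},{"h":81,"n":94,"sk":88,"wag":76},[29,66,96,70],{"bd":8,"gm":35,"t":52},{"e":53,"qdb":41,"x":79}],"pji":[{"lc":33,"qk":23},{"cs":20,"sap":58},{"ew":62,"pdc":76,"qhi":59}],"ypv":{"r":[20,90,40,37],"ro":[41,99,30,9],"vf":{"gfh":94,"gho":6,"q":11},"wjy":{"d":31,"rgw":44}}}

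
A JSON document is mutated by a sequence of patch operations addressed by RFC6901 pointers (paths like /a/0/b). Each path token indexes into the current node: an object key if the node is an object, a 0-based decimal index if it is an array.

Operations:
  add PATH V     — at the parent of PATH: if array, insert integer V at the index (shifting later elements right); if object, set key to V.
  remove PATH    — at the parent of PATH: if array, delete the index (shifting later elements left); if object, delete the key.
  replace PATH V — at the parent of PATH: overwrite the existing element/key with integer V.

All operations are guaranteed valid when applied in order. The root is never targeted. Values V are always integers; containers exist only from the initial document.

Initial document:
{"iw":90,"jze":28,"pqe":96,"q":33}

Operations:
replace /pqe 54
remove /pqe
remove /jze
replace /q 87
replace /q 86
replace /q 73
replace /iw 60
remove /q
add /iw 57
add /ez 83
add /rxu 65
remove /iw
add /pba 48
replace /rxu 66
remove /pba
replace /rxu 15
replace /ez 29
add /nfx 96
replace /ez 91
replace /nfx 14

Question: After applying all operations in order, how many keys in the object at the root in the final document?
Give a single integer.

After op 1 (replace /pqe 54): {"iw":90,"jze":28,"pqe":54,"q":33}
After op 2 (remove /pqe): {"iw":90,"jze":28,"q":33}
After op 3 (remove /jze): {"iw":90,"q":33}
After op 4 (replace /q 87): {"iw":90,"q":87}
After op 5 (replace /q 86): {"iw":90,"q":86}
After op 6 (replace /q 73): {"iw":90,"q":73}
After op 7 (replace /iw 60): {"iw":60,"q":73}
After op 8 (remove /q): {"iw":60}
After op 9 (add /iw 57): {"iw":57}
After op 10 (add /ez 83): {"ez":83,"iw":57}
After op 11 (add /rxu 65): {"ez":83,"iw":57,"rxu":65}
After op 12 (remove /iw): {"ez":83,"rxu":65}
After op 13 (add /pba 48): {"ez":83,"pba":48,"rxu":65}
After op 14 (replace /rxu 66): {"ez":83,"pba":48,"rxu":66}
After op 15 (remove /pba): {"ez":83,"rxu":66}
After op 16 (replace /rxu 15): {"ez":83,"rxu":15}
After op 17 (replace /ez 29): {"ez":29,"rxu":15}
After op 18 (add /nfx 96): {"ez":29,"nfx":96,"rxu":15}
After op 19 (replace /ez 91): {"ez":91,"nfx":96,"rxu":15}
After op 20 (replace /nfx 14): {"ez":91,"nfx":14,"rxu":15}
Size at the root: 3

Answer: 3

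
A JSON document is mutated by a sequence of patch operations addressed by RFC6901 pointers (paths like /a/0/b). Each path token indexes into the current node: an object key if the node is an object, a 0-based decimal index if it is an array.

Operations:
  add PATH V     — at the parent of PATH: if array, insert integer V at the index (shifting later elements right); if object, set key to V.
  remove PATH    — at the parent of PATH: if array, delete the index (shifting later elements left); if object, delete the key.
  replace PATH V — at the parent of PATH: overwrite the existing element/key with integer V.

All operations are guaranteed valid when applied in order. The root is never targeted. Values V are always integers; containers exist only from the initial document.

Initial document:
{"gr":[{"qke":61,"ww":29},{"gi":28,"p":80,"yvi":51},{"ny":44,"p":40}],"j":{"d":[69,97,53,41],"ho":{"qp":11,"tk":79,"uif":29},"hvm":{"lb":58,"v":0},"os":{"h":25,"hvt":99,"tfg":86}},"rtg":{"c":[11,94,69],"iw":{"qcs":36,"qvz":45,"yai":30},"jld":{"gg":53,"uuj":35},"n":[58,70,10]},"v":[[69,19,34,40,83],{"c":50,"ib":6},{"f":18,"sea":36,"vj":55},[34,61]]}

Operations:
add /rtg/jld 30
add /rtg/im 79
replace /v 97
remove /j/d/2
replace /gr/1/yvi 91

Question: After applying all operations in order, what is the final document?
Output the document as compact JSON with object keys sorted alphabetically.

Answer: {"gr":[{"qke":61,"ww":29},{"gi":28,"p":80,"yvi":91},{"ny":44,"p":40}],"j":{"d":[69,97,41],"ho":{"qp":11,"tk":79,"uif":29},"hvm":{"lb":58,"v":0},"os":{"h":25,"hvt":99,"tfg":86}},"rtg":{"c":[11,94,69],"im":79,"iw":{"qcs":36,"qvz":45,"yai":30},"jld":30,"n":[58,70,10]},"v":97}

Derivation:
After op 1 (add /rtg/jld 30): {"gr":[{"qke":61,"ww":29},{"gi":28,"p":80,"yvi":51},{"ny":44,"p":40}],"j":{"d":[69,97,53,41],"ho":{"qp":11,"tk":79,"uif":29},"hvm":{"lb":58,"v":0},"os":{"h":25,"hvt":99,"tfg":86}},"rtg":{"c":[11,94,69],"iw":{"qcs":36,"qvz":45,"yai":30},"jld":30,"n":[58,70,10]},"v":[[69,19,34,40,83],{"c":50,"ib":6},{"f":18,"sea":36,"vj":55},[34,61]]}
After op 2 (add /rtg/im 79): {"gr":[{"qke":61,"ww":29},{"gi":28,"p":80,"yvi":51},{"ny":44,"p":40}],"j":{"d":[69,97,53,41],"ho":{"qp":11,"tk":79,"uif":29},"hvm":{"lb":58,"v":0},"os":{"h":25,"hvt":99,"tfg":86}},"rtg":{"c":[11,94,69],"im":79,"iw":{"qcs":36,"qvz":45,"yai":30},"jld":30,"n":[58,70,10]},"v":[[69,19,34,40,83],{"c":50,"ib":6},{"f":18,"sea":36,"vj":55},[34,61]]}
After op 3 (replace /v 97): {"gr":[{"qke":61,"ww":29},{"gi":28,"p":80,"yvi":51},{"ny":44,"p":40}],"j":{"d":[69,97,53,41],"ho":{"qp":11,"tk":79,"uif":29},"hvm":{"lb":58,"v":0},"os":{"h":25,"hvt":99,"tfg":86}},"rtg":{"c":[11,94,69],"im":79,"iw":{"qcs":36,"qvz":45,"yai":30},"jld":30,"n":[58,70,10]},"v":97}
After op 4 (remove /j/d/2): {"gr":[{"qke":61,"ww":29},{"gi":28,"p":80,"yvi":51},{"ny":44,"p":40}],"j":{"d":[69,97,41],"ho":{"qp":11,"tk":79,"uif":29},"hvm":{"lb":58,"v":0},"os":{"h":25,"hvt":99,"tfg":86}},"rtg":{"c":[11,94,69],"im":79,"iw":{"qcs":36,"qvz":45,"yai":30},"jld":30,"n":[58,70,10]},"v":97}
After op 5 (replace /gr/1/yvi 91): {"gr":[{"qke":61,"ww":29},{"gi":28,"p":80,"yvi":91},{"ny":44,"p":40}],"j":{"d":[69,97,41],"ho":{"qp":11,"tk":79,"uif":29},"hvm":{"lb":58,"v":0},"os":{"h":25,"hvt":99,"tfg":86}},"rtg":{"c":[11,94,69],"im":79,"iw":{"qcs":36,"qvz":45,"yai":30},"jld":30,"n":[58,70,10]},"v":97}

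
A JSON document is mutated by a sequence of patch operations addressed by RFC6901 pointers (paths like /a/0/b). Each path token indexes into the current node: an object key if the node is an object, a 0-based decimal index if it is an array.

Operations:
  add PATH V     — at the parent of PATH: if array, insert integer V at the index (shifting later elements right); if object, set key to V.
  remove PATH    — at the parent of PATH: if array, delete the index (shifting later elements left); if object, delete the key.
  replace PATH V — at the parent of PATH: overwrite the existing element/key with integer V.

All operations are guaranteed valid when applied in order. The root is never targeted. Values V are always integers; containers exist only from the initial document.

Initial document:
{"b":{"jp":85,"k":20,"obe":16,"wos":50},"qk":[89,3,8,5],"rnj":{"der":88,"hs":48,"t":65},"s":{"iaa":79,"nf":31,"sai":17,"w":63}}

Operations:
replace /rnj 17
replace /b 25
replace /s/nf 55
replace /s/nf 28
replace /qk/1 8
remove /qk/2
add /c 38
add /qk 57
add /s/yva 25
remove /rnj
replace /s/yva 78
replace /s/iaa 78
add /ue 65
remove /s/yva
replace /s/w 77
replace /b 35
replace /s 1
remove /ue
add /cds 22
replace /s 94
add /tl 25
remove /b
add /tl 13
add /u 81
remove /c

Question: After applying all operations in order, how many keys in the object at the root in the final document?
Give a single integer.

After op 1 (replace /rnj 17): {"b":{"jp":85,"k":20,"obe":16,"wos":50},"qk":[89,3,8,5],"rnj":17,"s":{"iaa":79,"nf":31,"sai":17,"w":63}}
After op 2 (replace /b 25): {"b":25,"qk":[89,3,8,5],"rnj":17,"s":{"iaa":79,"nf":31,"sai":17,"w":63}}
After op 3 (replace /s/nf 55): {"b":25,"qk":[89,3,8,5],"rnj":17,"s":{"iaa":79,"nf":55,"sai":17,"w":63}}
After op 4 (replace /s/nf 28): {"b":25,"qk":[89,3,8,5],"rnj":17,"s":{"iaa":79,"nf":28,"sai":17,"w":63}}
After op 5 (replace /qk/1 8): {"b":25,"qk":[89,8,8,5],"rnj":17,"s":{"iaa":79,"nf":28,"sai":17,"w":63}}
After op 6 (remove /qk/2): {"b":25,"qk":[89,8,5],"rnj":17,"s":{"iaa":79,"nf":28,"sai":17,"w":63}}
After op 7 (add /c 38): {"b":25,"c":38,"qk":[89,8,5],"rnj":17,"s":{"iaa":79,"nf":28,"sai":17,"w":63}}
After op 8 (add /qk 57): {"b":25,"c":38,"qk":57,"rnj":17,"s":{"iaa":79,"nf":28,"sai":17,"w":63}}
After op 9 (add /s/yva 25): {"b":25,"c":38,"qk":57,"rnj":17,"s":{"iaa":79,"nf":28,"sai":17,"w":63,"yva":25}}
After op 10 (remove /rnj): {"b":25,"c":38,"qk":57,"s":{"iaa":79,"nf":28,"sai":17,"w":63,"yva":25}}
After op 11 (replace /s/yva 78): {"b":25,"c":38,"qk":57,"s":{"iaa":79,"nf":28,"sai":17,"w":63,"yva":78}}
After op 12 (replace /s/iaa 78): {"b":25,"c":38,"qk":57,"s":{"iaa":78,"nf":28,"sai":17,"w":63,"yva":78}}
After op 13 (add /ue 65): {"b":25,"c":38,"qk":57,"s":{"iaa":78,"nf":28,"sai":17,"w":63,"yva":78},"ue":65}
After op 14 (remove /s/yva): {"b":25,"c":38,"qk":57,"s":{"iaa":78,"nf":28,"sai":17,"w":63},"ue":65}
After op 15 (replace /s/w 77): {"b":25,"c":38,"qk":57,"s":{"iaa":78,"nf":28,"sai":17,"w":77},"ue":65}
After op 16 (replace /b 35): {"b":35,"c":38,"qk":57,"s":{"iaa":78,"nf":28,"sai":17,"w":77},"ue":65}
After op 17 (replace /s 1): {"b":35,"c":38,"qk":57,"s":1,"ue":65}
After op 18 (remove /ue): {"b":35,"c":38,"qk":57,"s":1}
After op 19 (add /cds 22): {"b":35,"c":38,"cds":22,"qk":57,"s":1}
After op 20 (replace /s 94): {"b":35,"c":38,"cds":22,"qk":57,"s":94}
After op 21 (add /tl 25): {"b":35,"c":38,"cds":22,"qk":57,"s":94,"tl":25}
After op 22 (remove /b): {"c":38,"cds":22,"qk":57,"s":94,"tl":25}
After op 23 (add /tl 13): {"c":38,"cds":22,"qk":57,"s":94,"tl":13}
After op 24 (add /u 81): {"c":38,"cds":22,"qk":57,"s":94,"tl":13,"u":81}
After op 25 (remove /c): {"cds":22,"qk":57,"s":94,"tl":13,"u":81}
Size at the root: 5

Answer: 5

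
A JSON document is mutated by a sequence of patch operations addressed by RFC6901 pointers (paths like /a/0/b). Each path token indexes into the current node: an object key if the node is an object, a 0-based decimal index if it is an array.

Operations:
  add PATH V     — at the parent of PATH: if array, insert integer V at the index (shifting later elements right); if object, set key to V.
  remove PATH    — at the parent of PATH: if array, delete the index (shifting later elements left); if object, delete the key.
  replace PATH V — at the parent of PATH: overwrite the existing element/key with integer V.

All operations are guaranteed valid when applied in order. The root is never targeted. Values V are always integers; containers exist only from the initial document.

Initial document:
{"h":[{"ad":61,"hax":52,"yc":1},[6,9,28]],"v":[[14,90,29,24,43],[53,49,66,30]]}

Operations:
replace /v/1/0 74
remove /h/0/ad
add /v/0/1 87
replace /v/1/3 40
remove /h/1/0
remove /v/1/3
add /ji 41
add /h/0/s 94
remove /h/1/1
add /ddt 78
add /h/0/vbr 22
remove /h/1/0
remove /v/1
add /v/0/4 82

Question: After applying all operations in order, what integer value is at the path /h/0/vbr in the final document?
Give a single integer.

Answer: 22

Derivation:
After op 1 (replace /v/1/0 74): {"h":[{"ad":61,"hax":52,"yc":1},[6,9,28]],"v":[[14,90,29,24,43],[74,49,66,30]]}
After op 2 (remove /h/0/ad): {"h":[{"hax":52,"yc":1},[6,9,28]],"v":[[14,90,29,24,43],[74,49,66,30]]}
After op 3 (add /v/0/1 87): {"h":[{"hax":52,"yc":1},[6,9,28]],"v":[[14,87,90,29,24,43],[74,49,66,30]]}
After op 4 (replace /v/1/3 40): {"h":[{"hax":52,"yc":1},[6,9,28]],"v":[[14,87,90,29,24,43],[74,49,66,40]]}
After op 5 (remove /h/1/0): {"h":[{"hax":52,"yc":1},[9,28]],"v":[[14,87,90,29,24,43],[74,49,66,40]]}
After op 6 (remove /v/1/3): {"h":[{"hax":52,"yc":1},[9,28]],"v":[[14,87,90,29,24,43],[74,49,66]]}
After op 7 (add /ji 41): {"h":[{"hax":52,"yc":1},[9,28]],"ji":41,"v":[[14,87,90,29,24,43],[74,49,66]]}
After op 8 (add /h/0/s 94): {"h":[{"hax":52,"s":94,"yc":1},[9,28]],"ji":41,"v":[[14,87,90,29,24,43],[74,49,66]]}
After op 9 (remove /h/1/1): {"h":[{"hax":52,"s":94,"yc":1},[9]],"ji":41,"v":[[14,87,90,29,24,43],[74,49,66]]}
After op 10 (add /ddt 78): {"ddt":78,"h":[{"hax":52,"s":94,"yc":1},[9]],"ji":41,"v":[[14,87,90,29,24,43],[74,49,66]]}
After op 11 (add /h/0/vbr 22): {"ddt":78,"h":[{"hax":52,"s":94,"vbr":22,"yc":1},[9]],"ji":41,"v":[[14,87,90,29,24,43],[74,49,66]]}
After op 12 (remove /h/1/0): {"ddt":78,"h":[{"hax":52,"s":94,"vbr":22,"yc":1},[]],"ji":41,"v":[[14,87,90,29,24,43],[74,49,66]]}
After op 13 (remove /v/1): {"ddt":78,"h":[{"hax":52,"s":94,"vbr":22,"yc":1},[]],"ji":41,"v":[[14,87,90,29,24,43]]}
After op 14 (add /v/0/4 82): {"ddt":78,"h":[{"hax":52,"s":94,"vbr":22,"yc":1},[]],"ji":41,"v":[[14,87,90,29,82,24,43]]}
Value at /h/0/vbr: 22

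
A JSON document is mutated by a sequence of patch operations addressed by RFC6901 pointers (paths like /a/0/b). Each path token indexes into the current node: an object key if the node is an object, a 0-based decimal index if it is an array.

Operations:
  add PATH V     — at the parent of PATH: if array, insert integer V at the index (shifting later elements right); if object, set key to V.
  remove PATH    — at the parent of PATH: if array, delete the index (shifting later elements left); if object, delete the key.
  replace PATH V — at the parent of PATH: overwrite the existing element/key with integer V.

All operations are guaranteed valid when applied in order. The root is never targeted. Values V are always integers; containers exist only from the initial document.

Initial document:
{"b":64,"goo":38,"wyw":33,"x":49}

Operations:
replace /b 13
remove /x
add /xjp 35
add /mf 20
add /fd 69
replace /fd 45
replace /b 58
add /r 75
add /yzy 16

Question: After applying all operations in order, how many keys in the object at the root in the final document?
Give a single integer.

After op 1 (replace /b 13): {"b":13,"goo":38,"wyw":33,"x":49}
After op 2 (remove /x): {"b":13,"goo":38,"wyw":33}
After op 3 (add /xjp 35): {"b":13,"goo":38,"wyw":33,"xjp":35}
After op 4 (add /mf 20): {"b":13,"goo":38,"mf":20,"wyw":33,"xjp":35}
After op 5 (add /fd 69): {"b":13,"fd":69,"goo":38,"mf":20,"wyw":33,"xjp":35}
After op 6 (replace /fd 45): {"b":13,"fd":45,"goo":38,"mf":20,"wyw":33,"xjp":35}
After op 7 (replace /b 58): {"b":58,"fd":45,"goo":38,"mf":20,"wyw":33,"xjp":35}
After op 8 (add /r 75): {"b":58,"fd":45,"goo":38,"mf":20,"r":75,"wyw":33,"xjp":35}
After op 9 (add /yzy 16): {"b":58,"fd":45,"goo":38,"mf":20,"r":75,"wyw":33,"xjp":35,"yzy":16}
Size at the root: 8

Answer: 8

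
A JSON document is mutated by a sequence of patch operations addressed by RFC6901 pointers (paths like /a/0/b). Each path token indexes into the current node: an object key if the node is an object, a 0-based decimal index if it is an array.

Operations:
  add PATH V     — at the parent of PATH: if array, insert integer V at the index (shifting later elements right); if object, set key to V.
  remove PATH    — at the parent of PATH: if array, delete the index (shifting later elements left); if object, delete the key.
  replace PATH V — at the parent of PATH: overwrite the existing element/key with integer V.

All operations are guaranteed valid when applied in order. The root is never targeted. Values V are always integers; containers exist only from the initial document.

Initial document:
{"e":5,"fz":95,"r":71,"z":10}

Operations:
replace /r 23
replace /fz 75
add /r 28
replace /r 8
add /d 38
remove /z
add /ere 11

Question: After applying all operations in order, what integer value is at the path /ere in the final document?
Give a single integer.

Answer: 11

Derivation:
After op 1 (replace /r 23): {"e":5,"fz":95,"r":23,"z":10}
After op 2 (replace /fz 75): {"e":5,"fz":75,"r":23,"z":10}
After op 3 (add /r 28): {"e":5,"fz":75,"r":28,"z":10}
After op 4 (replace /r 8): {"e":5,"fz":75,"r":8,"z":10}
After op 5 (add /d 38): {"d":38,"e":5,"fz":75,"r":8,"z":10}
After op 6 (remove /z): {"d":38,"e":5,"fz":75,"r":8}
After op 7 (add /ere 11): {"d":38,"e":5,"ere":11,"fz":75,"r":8}
Value at /ere: 11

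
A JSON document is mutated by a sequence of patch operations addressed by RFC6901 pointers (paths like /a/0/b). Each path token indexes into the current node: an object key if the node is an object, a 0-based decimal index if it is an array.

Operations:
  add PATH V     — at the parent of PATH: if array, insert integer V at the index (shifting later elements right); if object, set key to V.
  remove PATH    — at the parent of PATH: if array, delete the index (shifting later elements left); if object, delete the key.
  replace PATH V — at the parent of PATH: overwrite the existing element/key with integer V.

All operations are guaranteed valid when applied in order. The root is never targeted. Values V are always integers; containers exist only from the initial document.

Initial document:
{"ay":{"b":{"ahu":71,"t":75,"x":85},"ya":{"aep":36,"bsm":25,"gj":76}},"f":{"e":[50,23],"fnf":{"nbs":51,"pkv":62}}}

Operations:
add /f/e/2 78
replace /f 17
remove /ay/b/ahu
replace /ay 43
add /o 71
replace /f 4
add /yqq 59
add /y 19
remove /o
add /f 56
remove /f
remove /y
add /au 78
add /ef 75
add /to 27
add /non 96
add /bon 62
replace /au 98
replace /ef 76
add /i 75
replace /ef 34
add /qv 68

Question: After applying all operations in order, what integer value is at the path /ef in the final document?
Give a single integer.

After op 1 (add /f/e/2 78): {"ay":{"b":{"ahu":71,"t":75,"x":85},"ya":{"aep":36,"bsm":25,"gj":76}},"f":{"e":[50,23,78],"fnf":{"nbs":51,"pkv":62}}}
After op 2 (replace /f 17): {"ay":{"b":{"ahu":71,"t":75,"x":85},"ya":{"aep":36,"bsm":25,"gj":76}},"f":17}
After op 3 (remove /ay/b/ahu): {"ay":{"b":{"t":75,"x":85},"ya":{"aep":36,"bsm":25,"gj":76}},"f":17}
After op 4 (replace /ay 43): {"ay":43,"f":17}
After op 5 (add /o 71): {"ay":43,"f":17,"o":71}
After op 6 (replace /f 4): {"ay":43,"f":4,"o":71}
After op 7 (add /yqq 59): {"ay":43,"f":4,"o":71,"yqq":59}
After op 8 (add /y 19): {"ay":43,"f":4,"o":71,"y":19,"yqq":59}
After op 9 (remove /o): {"ay":43,"f":4,"y":19,"yqq":59}
After op 10 (add /f 56): {"ay":43,"f":56,"y":19,"yqq":59}
After op 11 (remove /f): {"ay":43,"y":19,"yqq":59}
After op 12 (remove /y): {"ay":43,"yqq":59}
After op 13 (add /au 78): {"au":78,"ay":43,"yqq":59}
After op 14 (add /ef 75): {"au":78,"ay":43,"ef":75,"yqq":59}
After op 15 (add /to 27): {"au":78,"ay":43,"ef":75,"to":27,"yqq":59}
After op 16 (add /non 96): {"au":78,"ay":43,"ef":75,"non":96,"to":27,"yqq":59}
After op 17 (add /bon 62): {"au":78,"ay":43,"bon":62,"ef":75,"non":96,"to":27,"yqq":59}
After op 18 (replace /au 98): {"au":98,"ay":43,"bon":62,"ef":75,"non":96,"to":27,"yqq":59}
After op 19 (replace /ef 76): {"au":98,"ay":43,"bon":62,"ef":76,"non":96,"to":27,"yqq":59}
After op 20 (add /i 75): {"au":98,"ay":43,"bon":62,"ef":76,"i":75,"non":96,"to":27,"yqq":59}
After op 21 (replace /ef 34): {"au":98,"ay":43,"bon":62,"ef":34,"i":75,"non":96,"to":27,"yqq":59}
After op 22 (add /qv 68): {"au":98,"ay":43,"bon":62,"ef":34,"i":75,"non":96,"qv":68,"to":27,"yqq":59}
Value at /ef: 34

Answer: 34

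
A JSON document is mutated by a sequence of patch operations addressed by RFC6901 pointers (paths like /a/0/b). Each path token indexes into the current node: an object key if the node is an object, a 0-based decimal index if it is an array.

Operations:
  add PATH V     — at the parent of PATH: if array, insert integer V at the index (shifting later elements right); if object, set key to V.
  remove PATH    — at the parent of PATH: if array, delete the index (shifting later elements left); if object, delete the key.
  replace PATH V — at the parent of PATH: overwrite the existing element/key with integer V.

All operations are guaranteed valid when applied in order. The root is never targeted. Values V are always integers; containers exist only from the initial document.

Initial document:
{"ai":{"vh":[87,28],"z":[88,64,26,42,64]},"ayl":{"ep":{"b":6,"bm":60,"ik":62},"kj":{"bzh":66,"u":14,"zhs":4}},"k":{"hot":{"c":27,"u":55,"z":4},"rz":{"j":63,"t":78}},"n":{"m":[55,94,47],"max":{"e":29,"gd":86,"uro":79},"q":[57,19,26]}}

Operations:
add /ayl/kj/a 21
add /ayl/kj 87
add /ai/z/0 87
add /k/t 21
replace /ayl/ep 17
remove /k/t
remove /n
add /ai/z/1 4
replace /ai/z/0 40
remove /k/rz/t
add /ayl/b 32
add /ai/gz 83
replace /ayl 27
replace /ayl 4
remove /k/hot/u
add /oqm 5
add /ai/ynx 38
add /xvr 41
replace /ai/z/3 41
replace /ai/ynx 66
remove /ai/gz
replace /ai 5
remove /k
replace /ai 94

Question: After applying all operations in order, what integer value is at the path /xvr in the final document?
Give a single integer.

After op 1 (add /ayl/kj/a 21): {"ai":{"vh":[87,28],"z":[88,64,26,42,64]},"ayl":{"ep":{"b":6,"bm":60,"ik":62},"kj":{"a":21,"bzh":66,"u":14,"zhs":4}},"k":{"hot":{"c":27,"u":55,"z":4},"rz":{"j":63,"t":78}},"n":{"m":[55,94,47],"max":{"e":29,"gd":86,"uro":79},"q":[57,19,26]}}
After op 2 (add /ayl/kj 87): {"ai":{"vh":[87,28],"z":[88,64,26,42,64]},"ayl":{"ep":{"b":6,"bm":60,"ik":62},"kj":87},"k":{"hot":{"c":27,"u":55,"z":4},"rz":{"j":63,"t":78}},"n":{"m":[55,94,47],"max":{"e":29,"gd":86,"uro":79},"q":[57,19,26]}}
After op 3 (add /ai/z/0 87): {"ai":{"vh":[87,28],"z":[87,88,64,26,42,64]},"ayl":{"ep":{"b":6,"bm":60,"ik":62},"kj":87},"k":{"hot":{"c":27,"u":55,"z":4},"rz":{"j":63,"t":78}},"n":{"m":[55,94,47],"max":{"e":29,"gd":86,"uro":79},"q":[57,19,26]}}
After op 4 (add /k/t 21): {"ai":{"vh":[87,28],"z":[87,88,64,26,42,64]},"ayl":{"ep":{"b":6,"bm":60,"ik":62},"kj":87},"k":{"hot":{"c":27,"u":55,"z":4},"rz":{"j":63,"t":78},"t":21},"n":{"m":[55,94,47],"max":{"e":29,"gd":86,"uro":79},"q":[57,19,26]}}
After op 5 (replace /ayl/ep 17): {"ai":{"vh":[87,28],"z":[87,88,64,26,42,64]},"ayl":{"ep":17,"kj":87},"k":{"hot":{"c":27,"u":55,"z":4},"rz":{"j":63,"t":78},"t":21},"n":{"m":[55,94,47],"max":{"e":29,"gd":86,"uro":79},"q":[57,19,26]}}
After op 6 (remove /k/t): {"ai":{"vh":[87,28],"z":[87,88,64,26,42,64]},"ayl":{"ep":17,"kj":87},"k":{"hot":{"c":27,"u":55,"z":4},"rz":{"j":63,"t":78}},"n":{"m":[55,94,47],"max":{"e":29,"gd":86,"uro":79},"q":[57,19,26]}}
After op 7 (remove /n): {"ai":{"vh":[87,28],"z":[87,88,64,26,42,64]},"ayl":{"ep":17,"kj":87},"k":{"hot":{"c":27,"u":55,"z":4},"rz":{"j":63,"t":78}}}
After op 8 (add /ai/z/1 4): {"ai":{"vh":[87,28],"z":[87,4,88,64,26,42,64]},"ayl":{"ep":17,"kj":87},"k":{"hot":{"c":27,"u":55,"z":4},"rz":{"j":63,"t":78}}}
After op 9 (replace /ai/z/0 40): {"ai":{"vh":[87,28],"z":[40,4,88,64,26,42,64]},"ayl":{"ep":17,"kj":87},"k":{"hot":{"c":27,"u":55,"z":4},"rz":{"j":63,"t":78}}}
After op 10 (remove /k/rz/t): {"ai":{"vh":[87,28],"z":[40,4,88,64,26,42,64]},"ayl":{"ep":17,"kj":87},"k":{"hot":{"c":27,"u":55,"z":4},"rz":{"j":63}}}
After op 11 (add /ayl/b 32): {"ai":{"vh":[87,28],"z":[40,4,88,64,26,42,64]},"ayl":{"b":32,"ep":17,"kj":87},"k":{"hot":{"c":27,"u":55,"z":4},"rz":{"j":63}}}
After op 12 (add /ai/gz 83): {"ai":{"gz":83,"vh":[87,28],"z":[40,4,88,64,26,42,64]},"ayl":{"b":32,"ep":17,"kj":87},"k":{"hot":{"c":27,"u":55,"z":4},"rz":{"j":63}}}
After op 13 (replace /ayl 27): {"ai":{"gz":83,"vh":[87,28],"z":[40,4,88,64,26,42,64]},"ayl":27,"k":{"hot":{"c":27,"u":55,"z":4},"rz":{"j":63}}}
After op 14 (replace /ayl 4): {"ai":{"gz":83,"vh":[87,28],"z":[40,4,88,64,26,42,64]},"ayl":4,"k":{"hot":{"c":27,"u":55,"z":4},"rz":{"j":63}}}
After op 15 (remove /k/hot/u): {"ai":{"gz":83,"vh":[87,28],"z":[40,4,88,64,26,42,64]},"ayl":4,"k":{"hot":{"c":27,"z":4},"rz":{"j":63}}}
After op 16 (add /oqm 5): {"ai":{"gz":83,"vh":[87,28],"z":[40,4,88,64,26,42,64]},"ayl":4,"k":{"hot":{"c":27,"z":4},"rz":{"j":63}},"oqm":5}
After op 17 (add /ai/ynx 38): {"ai":{"gz":83,"vh":[87,28],"ynx":38,"z":[40,4,88,64,26,42,64]},"ayl":4,"k":{"hot":{"c":27,"z":4},"rz":{"j":63}},"oqm":5}
After op 18 (add /xvr 41): {"ai":{"gz":83,"vh":[87,28],"ynx":38,"z":[40,4,88,64,26,42,64]},"ayl":4,"k":{"hot":{"c":27,"z":4},"rz":{"j":63}},"oqm":5,"xvr":41}
After op 19 (replace /ai/z/3 41): {"ai":{"gz":83,"vh":[87,28],"ynx":38,"z":[40,4,88,41,26,42,64]},"ayl":4,"k":{"hot":{"c":27,"z":4},"rz":{"j":63}},"oqm":5,"xvr":41}
After op 20 (replace /ai/ynx 66): {"ai":{"gz":83,"vh":[87,28],"ynx":66,"z":[40,4,88,41,26,42,64]},"ayl":4,"k":{"hot":{"c":27,"z":4},"rz":{"j":63}},"oqm":5,"xvr":41}
After op 21 (remove /ai/gz): {"ai":{"vh":[87,28],"ynx":66,"z":[40,4,88,41,26,42,64]},"ayl":4,"k":{"hot":{"c":27,"z":4},"rz":{"j":63}},"oqm":5,"xvr":41}
After op 22 (replace /ai 5): {"ai":5,"ayl":4,"k":{"hot":{"c":27,"z":4},"rz":{"j":63}},"oqm":5,"xvr":41}
After op 23 (remove /k): {"ai":5,"ayl":4,"oqm":5,"xvr":41}
After op 24 (replace /ai 94): {"ai":94,"ayl":4,"oqm":5,"xvr":41}
Value at /xvr: 41

Answer: 41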